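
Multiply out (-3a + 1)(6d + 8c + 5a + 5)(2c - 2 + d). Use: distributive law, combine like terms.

-60acd + 26ad - 18ad² - 48ac² + 28ac - 30a²c + 30a² - 15a²d + 20a + 20cd - 7d + 6d² + 16c² - 6c - 10

(-3a + 1)(6d + 8c + 5a + 5)(2c - 2 + d)
= (-18ad - 24ac - 15a² - 15a + 6d + 8c + 5a + 5)(2c - 2 + d)    [distributive law]
= (-18ad - 24ac - 15a² - 10a + 6d + 8c + 5)(2c - 2 + d)    [combine like terms]
= -36acd + 36ad - 18ad² - 48ac² + 48ac - 24acd - 30a²c + 30a² - 15a²d - 20ac + 20a - 10ad + 12cd - 12d + 6d² + 16c² - 16c + 8cd + 10c - 10 + 5d    [distributive law]
= -60acd + 26ad - 18ad² - 48ac² + 28ac - 30a²c + 30a² - 15a²d + 20a + 20cd - 7d + 6d² + 16c² - 6c - 10    [combine like terms]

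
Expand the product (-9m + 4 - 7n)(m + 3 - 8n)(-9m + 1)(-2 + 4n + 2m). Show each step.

234m^3 - 846m^3n + 162m^4 - 658m^2 + 3046m^2n + 286m - 1714mn - 3348m^2n^2 + 3288mn^2 - 24 + 154n - 324n^2 - 2016mn^3 + 224n^3

(-9m + 4 - 7n)(m + 3 - 8n)(-9m + 1)(-2 + 4n + 2m)
= (-9m^2 - 27m + 72mn + 4m + 12 - 32n - 7mn - 21n + 56n^2)(-9m + 1)(-2 + 4n + 2m)    [distributive law]
= (-9m^2 - 23m + 65mn + 12 - 53n + 56n^2)(-9m + 1)(-2 + 4n + 2m)    [combine like terms]
= (81m^3 - 9m^2 + 207m^2 - 23m - 585m^2n + 65mn - 108m + 12 + 477mn - 53n - 504mn^2 + 56n^2)(-2 + 4n + 2m)    [distributive law]
= (81m^3 + 198m^2 - 131m - 585m^2n + 542mn + 12 - 53n - 504mn^2 + 56n^2)(-2 + 4n + 2m)    [combine like terms]
= -162m^3 + 324m^3n + 162m^4 - 396m^2 + 792m^2n + 396m^3 + 262m - 524mn - 262m^2 + 1170m^2n - 2340m^2n^2 - 1170m^3n - 1084mn + 2168mn^2 + 1084m^2n - 24 + 48n + 24m + 106n - 212n^2 - 106mn + 1008mn^2 - 2016mn^3 - 1008m^2n^2 - 112n^2 + 224n^3 + 112mn^2    [distributive law]
= 234m^3 - 846m^3n + 162m^4 - 658m^2 + 3046m^2n + 286m - 1714mn - 3348m^2n^2 + 3288mn^2 - 24 + 154n - 324n^2 - 2016mn^3 + 224n^3    [combine like terms]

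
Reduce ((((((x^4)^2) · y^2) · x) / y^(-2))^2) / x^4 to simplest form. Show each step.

x^14y^8

((((((x^4)^2) · y^2) · x) / y^(-2))^2) / x^4
= ((((((x^4)^2) · y^2) · x)^2) / ((y^(-2))^2)) / x^4    [power of a quotient]
= ((((((x^4)^2) · y^2)^2) · (x^2)) / ((y^(-2))^2)) / x^4    [power of a product]
= ((((((x^4)^2)^2) · ((y^2)^2)) · (x^2)) / ((y^(-2))^2)) / x^4    [power of a product]
= (((((x^4)^4) · ((y^2)^2)) · (x^2)) / ((y^(-2))^2)) / x^4    [power of a power]
= ((((x^16) · ((y^2)^2)) · (x^2)) / ((y^(-2))^2)) / x^4    [power of a power]
= (((x^16 · y^4) · (x^2)) / ((y^(-2))^2)) / x^4    [power of a power]
= (((x^16 · y^4) · x^2) / y^(-4)) / x^4    [power of a power]
= x^14y^8    [quotient of powers; product of powers]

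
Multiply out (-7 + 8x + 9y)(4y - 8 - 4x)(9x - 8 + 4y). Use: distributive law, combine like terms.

(-7 + 8x + 9y)(4y - 8 - 4x)(9x - 8 + 4y)
= (-28y + 56 + 28x + 32xy - 64x - 32x^2 + 36y^2 - 72y - 36xy)(9x - 8 + 4y)    [distributive law]
= (-100y + 56 - 36x - 4xy - 32x^2 + 36y^2)(9x - 8 + 4y)    [combine like terms]
= -900xy + 800y - 400y^2 + 504x - 448 + 224y - 324x^2 + 288x - 144xy - 36x^2y + 32xy - 16xy^2 - 288x^3 + 256x^2 - 128x^2y + 324xy^2 - 288y^2 + 144y^3    [distributive law]
= -1012xy + 1024y - 688y^2 + 792x - 448 - 68x^2 - 164x^2y + 308xy^2 - 288x^3 + 144y^3    [combine like terms]

-1012xy + 1024y - 688y^2 + 792x - 448 - 68x^2 - 164x^2y + 308xy^2 - 288x^3 + 144y^3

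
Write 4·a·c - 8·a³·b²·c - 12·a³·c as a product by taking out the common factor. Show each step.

4·a·c - 8·a³·b²·c - 12·a³·c
= 4(a·c - 2·a³·b²·c - 3·a³·c)    [factor out 4]
= 4·a·c(1 - 2·a²·b² - 3·a²)    [factor out a·c]

4·a·c(1 - 2·a²·b² - 3·a²)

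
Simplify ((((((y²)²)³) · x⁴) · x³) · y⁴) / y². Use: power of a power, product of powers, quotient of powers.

((((((y²)²)³) · x⁴) · x³) · y⁴) / y²
= (((((y²)⁶) · x⁴) · x³) · y⁴) / y²    [power of a power]
= (((y¹² · x⁴) · x³) · y⁴) / y²    [power of a power]
= x⁷y¹⁴    [quotient of powers; product of powers]

x⁷y¹⁴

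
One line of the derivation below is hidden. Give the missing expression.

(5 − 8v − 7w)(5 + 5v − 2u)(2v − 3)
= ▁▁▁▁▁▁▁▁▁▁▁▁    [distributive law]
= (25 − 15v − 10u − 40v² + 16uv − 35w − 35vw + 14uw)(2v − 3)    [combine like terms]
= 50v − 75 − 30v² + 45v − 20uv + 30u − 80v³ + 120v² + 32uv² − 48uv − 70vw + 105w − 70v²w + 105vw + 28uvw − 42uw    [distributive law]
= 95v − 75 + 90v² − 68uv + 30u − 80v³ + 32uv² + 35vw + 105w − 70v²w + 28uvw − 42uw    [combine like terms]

By distributive law:

(25 + 25v − 10u − 40v − 40v² + 16uv − 35w − 35vw + 14uw)(2v − 3)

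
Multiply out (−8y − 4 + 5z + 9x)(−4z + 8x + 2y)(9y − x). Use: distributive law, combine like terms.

378y²z − 6xyz − 398xy² + 694x²y − 144y³ + 144yz − 16xz − 280xy + 32x² − 72y² − 180yz² + 20xz² − 4x²z − 72x³

(−8y − 4 + 5z + 9x)(−4z + 8x + 2y)(9y − x)
= (32yz − 64xy − 16y² + 16z − 32x − 8y − 20z² + 40xz + 10yz − 36xz + 72x² + 18xy)(9y − x)    [distributive law]
= (42yz − 46xy − 16y² + 16z − 32x − 8y − 20z² + 4xz + 72x²)(9y − x)    [combine like terms]
= 378y²z − 42xyz − 414xy² + 46x²y − 144y³ + 16xy² + 144yz − 16xz − 288xy + 32x² − 72y² + 8xy − 180yz² + 20xz² + 36xyz − 4x²z + 648x²y − 72x³    [distributive law]
= 378y²z − 6xyz − 398xy² + 694x²y − 144y³ + 144yz − 16xz − 280xy + 32x² − 72y² − 180yz² + 20xz² − 4x²z − 72x³    [combine like terms]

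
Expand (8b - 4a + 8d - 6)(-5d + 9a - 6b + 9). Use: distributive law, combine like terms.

(8b - 4a + 8d - 6)(-5d + 9a - 6b + 9)
= -40bd + 72ab - 48b^2 + 72b + 20ad - 36a^2 + 24ab - 36a - 40d^2 + 72ad - 48bd + 72d + 30d - 54a + 36b - 54    [distributive law]
= -88bd + 96ab - 48b^2 + 108b + 92ad - 36a^2 - 90a - 40d^2 + 102d - 54    [combine like terms]

-88bd + 96ab - 48b^2 + 108b + 92ad - 36a^2 - 90a - 40d^2 + 102d - 54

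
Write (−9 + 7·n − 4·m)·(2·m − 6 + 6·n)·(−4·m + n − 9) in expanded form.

(−9 + 7·n − 4·m)·(2·m − 6 + 6·n)·(−4·m + n − 9)
= (−18·m + 54 − 54·n + 14·m·n − 42·n + 42·n^2 − 8·m^2 + 24·m − 24·m·n)·(−4·m + n − 9)    [distributive law]
= (6·m + 54 − 96·n − 10·m·n + 42·n^2 − 8·m^2)·(−4·m + n − 9)    [combine like terms]
= −24·m^2 + 6·m·n − 54·m − 216·m + 54·n − 486 + 384·m·n − 96·n^2 + 864·n + 40·m^2·n − 10·m·n^2 + 90·m·n − 168·m·n^2 + 42·n^3 − 378·n^2 + 32·m^3 − 8·m^2·n + 72·m^2    [distributive law]
= 48·m^2 + 480·m·n − 270·m + 918·n − 486 − 474·n^2 + 32·m^2·n − 178·m·n^2 + 42·n^3 + 32·m^3    [combine like terms]

48·m^2 + 480·m·n − 270·m + 918·n − 486 − 474·n^2 + 32·m^2·n − 178·m·n^2 + 42·n^3 + 32·m^3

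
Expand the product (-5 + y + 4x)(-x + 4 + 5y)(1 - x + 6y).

(-5 + y + 4x)(-x + 4 + 5y)(1 - x + 6y)
= (5x - 20 - 25y - xy + 4y + 5y^2 - 4x^2 + 16x + 20xy)(1 - x + 6y)    [distributive law]
= (21x - 20 - 21y + 19xy + 5y^2 - 4x^2)(1 - x + 6y)    [combine like terms]
= 21x - 21x^2 + 126xy - 20 + 20x - 120y - 21y + 21xy - 126y^2 + 19xy - 19x^2y + 114xy^2 + 5y^2 - 5xy^2 + 30y^3 - 4x^2 + 4x^3 - 24x^2y    [distributive law]
= 41x - 25x^2 + 166xy - 20 - 141y - 121y^2 - 43x^2y + 109xy^2 + 30y^3 + 4x^3    [combine like terms]

41x - 25x^2 + 166xy - 20 - 141y - 121y^2 - 43x^2y + 109xy^2 + 30y^3 + 4x^3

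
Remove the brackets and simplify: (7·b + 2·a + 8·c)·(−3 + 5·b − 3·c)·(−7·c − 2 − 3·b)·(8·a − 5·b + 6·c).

(7·b + 2·a + 8·c)·(−3 + 5·b − 3·c)·(−7·c − 2 − 3·b)·(8·a − 5·b + 6·c)
= (−21·b + 35·b^2 − 21·b·c − 6·a + 10·a·b − 6·a·c − 24·c + 40·b·c − 24·c^2)·(−7·c − 2 − 3·b)·(8·a − 5·b + 6·c)    [distributive law]
= (−21·b + 35·b^2 + 19·b·c − 6·a + 10·a·b − 6·a·c − 24·c − 24·c^2)·(−7·c − 2 − 3·b)·(8·a − 5·b + 6·c)    [combine like terms]
= (147·b·c + 42·b + 63·b^2 − 245·b^2·c − 70·b^2 − 105·b^3 − 133·b·c^2 − 38·b·c − 57·b^2·c + 42·a·c + 12·a + 18·a·b − 70·a·b·c − 20·a·b − 30·a·b^2 + 42·a·c^2 + 12·a·c + 18·a·b·c + 168·c^2 + 48·c + 72·b·c + 168·c^3 + 48·c^2 + 72·b·c^2)·(8·a − 5·b + 6·c)    [distributive law]
= (181·b·c + 42·b − 7·b^2 − 302·b^2·c − 105·b^3 − 61·b·c^2 + 54·a·c + 12·a − 2·a·b − 52·a·b·c − 30·a·b^2 + 42·a·c^2 + 216·c^2 + 48·c + 168·c^3)·(8·a − 5·b + 6·c)    [combine like terms]
= 1448·a·b·c − 905·b^2·c + 1086·b·c^2 + 336·a·b − 210·b^2 + 252·b·c − 56·a·b^2 + 35·b^3 − 42·b^2·c − 2416·a·b^2·c + 1510·b^3·c − 1812·b^2·c^2 − 840·a·b^3 + 525·b^4 − 630·b^3·c − 488·a·b·c^2 + 305·b^2·c^2 − 366·b·c^3 + 432·a^2·c − 270·a·b·c + 324·a·c^2 + 96·a^2 − 60·a·b + 72·a·c − 16·a^2·b + 10·a·b^2 − 12·a·b·c − 416·a^2·b·c + 260·a·b^2·c − 312·a·b·c^2 − 240·a^2·b^2 + 150·a·b^3 − 180·a·b^2·c + 336·a^2·c^2 − 210·a·b·c^2 + 252·a·c^3 + 1728·a·c^2 − 1080·b·c^2 + 1296·c^3 + 384·a·c − 240·b·c + 288·c^2 + 1344·a·c^3 − 840·b·c^3 + 1008·c^4    [distributive law]
= 1166·a·b·c − 947·b^2·c + 6·b·c^2 + 276·a·b − 210·b^2 + 12·b·c − 46·a·b^2 + 35·b^3 − 2336·a·b^2·c + 880·b^3·c − 1507·b^2·c^2 − 690·a·b^3 + 525·b^4 − 1010·a·b·c^2 − 1206·b·c^3 + 432·a^2·c + 2052·a·c^2 + 96·a^2 + 456·a·c − 16·a^2·b − 416·a^2·b·c − 240·a^2·b^2 + 336·a^2·c^2 + 1596·a·c^3 + 1296·c^3 + 288·c^2 + 1008·c^4    [combine like terms]

1166·a·b·c − 947·b^2·c + 6·b·c^2 + 276·a·b − 210·b^2 + 12·b·c − 46·a·b^2 + 35·b^3 − 2336·a·b^2·c + 880·b^3·c − 1507·b^2·c^2 − 690·a·b^3 + 525·b^4 − 1010·a·b·c^2 − 1206·b·c^3 + 432·a^2·c + 2052·a·c^2 + 96·a^2 + 456·a·c − 16·a^2·b − 416·a^2·b·c − 240·a^2·b^2 + 336·a^2·c^2 + 1596·a·c^3 + 1296·c^3 + 288·c^2 + 1008·c^4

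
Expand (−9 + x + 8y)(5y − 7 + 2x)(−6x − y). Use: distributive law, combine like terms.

(−9 + x + 8y)(5y − 7 + 2x)(−6x − y)
= (−45y + 63 − 18x + 5xy − 7x + 2x^2 + 40y^2 − 56y + 16xy)(−6x − y)    [distributive law]
= (−101y + 63 − 25x + 21xy + 2x^2 + 40y^2)(−6x − y)    [combine like terms]
= 606xy + 101y^2 − 378x − 63y + 150x^2 + 25xy − 126x^2y − 21xy^2 − 12x^3 − 2x^2y − 240xy^2 − 40y^3    [distributive law]
= 631xy + 101y^2 − 378x − 63y + 150x^2 − 128x^2y − 261xy^2 − 12x^3 − 40y^3    [combine like terms]

631xy + 101y^2 − 378x − 63y + 150x^2 − 128x^2y − 261xy^2 − 12x^3 − 40y^3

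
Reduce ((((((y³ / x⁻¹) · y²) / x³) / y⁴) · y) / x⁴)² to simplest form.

x⁻¹²y⁴

((((((y³ / x⁻¹) · y²) / x³) / y⁴) · y) / x⁴)²
= ((((((y³ / x⁻¹) · y²) / x³) / y⁴) · y)²) / ((x⁴)²)    [power of a quotient]
= ((((((y³ / x⁻¹) · y²) / x³) / y⁴)²) · (y²)) / ((x⁴)²)    [power of a product]
= ((((((y³ / x⁻¹) · y²) / x³)²) / ((y⁴)²)) · (y²)) / ((x⁴)²)    [power of a quotient]
= ((((((y³ / x⁻¹) · y²)²) / ((x³)²)) / ((y⁴)²)) · (y²)) / ((x⁴)²)    [power of a quotient]
= ((((((y³ / x⁻¹)²) · ((y²)²)) / ((x³)²)) / ((y⁴)²)) · (y²)) / ((x⁴)²)    [power of a product]
= (((((((y³)²) / ((x⁻¹)²)) · ((y²)²)) / ((x³)²)) / ((y⁴)²)) · (y²)) / ((x⁴)²)    [power of a quotient]
= (((((y⁶ / ((x⁻¹)²)) · ((y²)²)) / ((x³)²)) / ((y⁴)²)) · (y²)) / ((x⁴)²)    [power of a power]
= (((((y⁶ / x⁻²) · ((y²)²)) / ((x³)²)) / ((y⁴)²)) · (y²)) / ((x⁴)²)    [power of a power]
= (((((y⁶ / x⁻²) · y⁴) / ((x³)²)) / ((y⁴)²)) · (y²)) / ((x⁴)²)    [power of a power]
= (((((y⁶ / x⁻²) · y⁴) / x⁶) / ((y⁴)²)) · (y²)) / ((x⁴)²)    [power of a power]
= (((((y⁶ / x⁻²) · y⁴) / x⁶) / y⁸) · (y²)) / ((x⁴)²)    [power of a power]
= (((((y⁶ / x⁻²) · y⁴) / x⁶) / y⁸) · y²) / x⁸    [power of a power]
= x⁻¹²y⁴    [quotient of powers; product of powers]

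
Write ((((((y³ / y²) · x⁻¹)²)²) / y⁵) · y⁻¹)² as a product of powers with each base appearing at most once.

x⁻⁸y⁻⁴

((((((y³ / y²) · x⁻¹)²)²) / y⁵) · y⁻¹)²
= ((((((y³ / y²) · x⁻¹)²)²) / y⁵)²) · ((y⁻¹)²)    [power of a product]
= ((((((y³ / y²) · x⁻¹)²)²)²) / ((y⁵)²)) · ((y⁻¹)²)    [power of a quotient]
= (((((y³ / y²) · x⁻¹)²)⁴) / ((y⁵)²)) · ((y⁻¹)²)    [power of a power]
= ((((y³ / y²) · x⁻¹)⁸) / ((y⁵)²)) · ((y⁻¹)²)    [power of a power]
= ((((y³ / y²)⁸) · ((x⁻¹)⁸)) / ((y⁵)²)) · ((y⁻¹)²)    [power of a product]
= (((((y³)⁸) / ((y²)⁸)) · ((x⁻¹)⁸)) / ((y⁵)²)) · ((y⁻¹)²)    [power of a quotient]
= (((y²⁴ / ((y²)⁸)) · ((x⁻¹)⁸)) / ((y⁵)²)) · ((y⁻¹)²)    [power of a power]
= (((y²⁴ / y¹⁶) · ((x⁻¹)⁸)) / ((y⁵)²)) · ((y⁻¹)²)    [power of a power]
= ((y⁸ · ((x⁻¹)⁸)) / ((y⁵)²)) · ((y⁻¹)²)    [quotient of powers]
= ((y⁸ · x⁻⁸) / ((y⁵)²)) · ((y⁻¹)²)    [power of a power]
= ((y⁸ · x⁻⁸) / y¹⁰) · ((y⁻¹)²)    [power of a power]
= ((y⁸ · x⁻⁸) / y¹⁰) · y⁻²    [power of a power]
= x⁻⁸y⁻⁴    [quotient of powers; product of powers]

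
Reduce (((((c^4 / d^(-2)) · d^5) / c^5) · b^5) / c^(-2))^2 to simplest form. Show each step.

(((((c^4 / d^(-2)) · d^5) / c^5) · b^5) / c^(-2))^2
= (((((c^4 / d^(-2)) · d^5) / c^5) · b^5)^2) / ((c^(-2))^2)    [power of a quotient]
= (((((c^4 / d^(-2)) · d^5) / c^5)^2) · ((b^5)^2)) / ((c^(-2))^2)    [power of a product]
= (((((c^4 / d^(-2)) · d^5)^2) / ((c^5)^2)) · ((b^5)^2)) / ((c^(-2))^2)    [power of a quotient]
= (((((c^4 / d^(-2))^2) · ((d^5)^2)) / ((c^5)^2)) · ((b^5)^2)) / ((c^(-2))^2)    [power of a product]
= ((((((c^4)^2) / ((d^(-2))^2)) · ((d^5)^2)) / ((c^5)^2)) · ((b^5)^2)) / ((c^(-2))^2)    [power of a quotient]
= ((((c^8 / ((d^(-2))^2)) · ((d^5)^2)) / ((c^5)^2)) · ((b^5)^2)) / ((c^(-2))^2)    [power of a power]
= ((((c^8 / d^(-4)) · ((d^5)^2)) / ((c^5)^2)) · ((b^5)^2)) / ((c^(-2))^2)    [power of a power]
= ((((c^8 / d^(-4)) · d^10) / ((c^5)^2)) · ((b^5)^2)) / ((c^(-2))^2)    [power of a power]
= ((((c^8 / d^(-4)) · d^10) / c^10) · ((b^5)^2)) / ((c^(-2))^2)    [power of a power]
= ((((c^8 / d^(-4)) · d^10) / c^10) · b^10) / ((c^(-2))^2)    [power of a power]
= ((((c^8 / d^(-4)) · d^10) / c^10) · b^10) / c^(-4)    [power of a power]
= b^10c^2d^14    [quotient of powers; product of powers]

b^10c^2d^14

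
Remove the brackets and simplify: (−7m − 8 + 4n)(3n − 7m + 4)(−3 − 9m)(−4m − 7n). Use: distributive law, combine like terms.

(−7m − 8 + 4n)(3n − 7m + 4)(−3 − 9m)(−4m − 7n)
= (−21mn + 49m² − 28m − 24n + 56m − 32 + 12n² − 28mn + 16n)(−3 − 9m)(−4m − 7n)    [distributive law]
= (−49mn + 49m² + 28m − 8n − 32 + 12n²)(−3 − 9m)(−4m − 7n)    [combine like terms]
= (147mn + 441m²n − 147m² − 441m³ − 84m − 252m² + 24n + 72mn + 96 + 288m − 36n² − 108mn²)(−4m − 7n)    [distributive law]
= (219mn + 441m²n − 399m² − 441m³ + 204m + 24n + 96 − 36n² − 108mn²)(−4m − 7n)    [combine like terms]
= −876m²n − 1533mn² − 1764m³n − 3087m²n² + 1596m³ + 2793m²n + 1764m⁴ + 3087m³n − 816m² − 1428mn − 96mn − 168n² − 384m − 672n + 144mn² + 252n³ + 432m²n² + 756mn³    [distributive law]
= 1917m²n − 1389mn² + 1323m³n − 2655m²n² + 1596m³ + 1764m⁴ − 816m² − 1524mn − 168n² − 384m − 672n + 252n³ + 756mn³    [combine like terms]

1917m²n − 1389mn² + 1323m³n − 2655m²n² + 1596m³ + 1764m⁴ − 816m² − 1524mn − 168n² − 384m − 672n + 252n³ + 756mn³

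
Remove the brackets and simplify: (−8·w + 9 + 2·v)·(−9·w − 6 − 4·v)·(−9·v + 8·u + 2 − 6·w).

−732·v·w² + 576·u·w² + 342·w² − 432·w³ + 613·v·w − 264·u·w + 258·w − 78·v²·w + 112·u·v·w + 390·v − 432·u − 108 + 416·v² − 384·u·v + 72·v³ − 64·u·v²

(−8·w + 9 + 2·v)·(−9·w − 6 − 4·v)·(−9·v + 8·u + 2 − 6·w)
= (72·w² + 48·w + 32·v·w − 81·w − 54 − 36·v − 18·v·w − 12·v − 8·v²)·(−9·v + 8·u + 2 − 6·w)    [distributive law]
= (72·w² − 33·w + 14·v·w − 54 − 48·v − 8·v²)·(−9·v + 8·u + 2 − 6·w)    [combine like terms]
= −648·v·w² + 576·u·w² + 144·w² − 432·w³ + 297·v·w − 264·u·w − 66·w + 198·w² − 126·v²·w + 112·u·v·w + 28·v·w − 84·v·w² + 486·v − 432·u − 108 + 324·w + 432·v² − 384·u·v − 96·v + 288·v·w + 72·v³ − 64·u·v² − 16·v² + 48·v²·w    [distributive law]
= −732·v·w² + 576·u·w² + 342·w² − 432·w³ + 613·v·w − 264·u·w + 258·w − 78·v²·w + 112·u·v·w + 390·v − 432·u − 108 + 416·v² − 384·u·v + 72·v³ − 64·u·v²    [combine like terms]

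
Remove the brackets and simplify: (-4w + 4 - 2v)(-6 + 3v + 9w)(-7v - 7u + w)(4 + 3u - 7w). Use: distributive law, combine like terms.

(-4w + 4 - 2v)(-6 + 3v + 9w)(-7v - 7u + w)(4 + 3u - 7w)
= (24w - 12vw - 36w^2 - 24 + 12v + 36w + 12v - 6v^2 - 18vw)(-7v - 7u + w)(4 + 3u - 7w)    [distributive law]
= (60w - 30vw - 36w^2 - 24 + 24v - 6v^2)(-7v - 7u + w)(4 + 3u - 7w)    [combine like terms]
= (-420vw - 420uw + 60w^2 + 210v^2w + 210uvw - 30vw^2 + 252vw^2 + 252uw^2 - 36w^3 + 168v + 168u - 24w - 168v^2 - 168uv + 24vw + 42v^3 + 42uv^2 - 6v^2w)(4 + 3u - 7w)    [distributive law]
= (-396vw - 420uw + 60w^2 + 204v^2w + 210uvw + 222vw^2 + 252uw^2 - 36w^3 + 168v + 168u - 24w - 168v^2 - 168uv + 42v^3 + 42uv^2)(4 + 3u - 7w)    [combine like terms]
= -1584vw - 1188uvw + 2772vw^2 - 1680uw - 1260u^2w + 2940uw^2 + 240w^2 + 180uw^2 - 420w^3 + 816v^2w + 612uv^2w - 1428v^2w^2 + 840uvw + 630u^2vw - 1470uvw^2 + 888vw^2 + 666uvw^2 - 1554vw^3 + 1008uw^2 + 756u^2w^2 - 1764uw^3 - 144w^3 - 108uw^3 + 252w^4 + 672v + 504uv - 1176vw + 672u + 504u^2 - 1176uw - 96w - 72uw + 168w^2 - 672v^2 - 504uv^2 + 1176v^2w - 672uv - 504u^2v + 1176uvw + 168v^3 + 126uv^3 - 294v^3w + 168uv^2 + 126u^2v^2 - 294uv^2w    [distributive law]
= -2760vw + 828uvw + 3660vw^2 - 2928uw - 1260u^2w + 4128uw^2 + 408w^2 - 564w^3 + 1992v^2w + 318uv^2w - 1428v^2w^2 + 630u^2vw - 804uvw^2 - 1554vw^3 + 756u^2w^2 - 1872uw^3 + 252w^4 + 672v - 168uv + 672u + 504u^2 - 96w - 672v^2 - 336uv^2 - 504u^2v + 168v^3 + 126uv^3 - 294v^3w + 126u^2v^2    [combine like terms]

-2760vw + 828uvw + 3660vw^2 - 2928uw - 1260u^2w + 4128uw^2 + 408w^2 - 564w^3 + 1992v^2w + 318uv^2w - 1428v^2w^2 + 630u^2vw - 804uvw^2 - 1554vw^3 + 756u^2w^2 - 1872uw^3 + 252w^4 + 672v - 168uv + 672u + 504u^2 - 96w - 672v^2 - 336uv^2 - 504u^2v + 168v^3 + 126uv^3 - 294v^3w + 126u^2v^2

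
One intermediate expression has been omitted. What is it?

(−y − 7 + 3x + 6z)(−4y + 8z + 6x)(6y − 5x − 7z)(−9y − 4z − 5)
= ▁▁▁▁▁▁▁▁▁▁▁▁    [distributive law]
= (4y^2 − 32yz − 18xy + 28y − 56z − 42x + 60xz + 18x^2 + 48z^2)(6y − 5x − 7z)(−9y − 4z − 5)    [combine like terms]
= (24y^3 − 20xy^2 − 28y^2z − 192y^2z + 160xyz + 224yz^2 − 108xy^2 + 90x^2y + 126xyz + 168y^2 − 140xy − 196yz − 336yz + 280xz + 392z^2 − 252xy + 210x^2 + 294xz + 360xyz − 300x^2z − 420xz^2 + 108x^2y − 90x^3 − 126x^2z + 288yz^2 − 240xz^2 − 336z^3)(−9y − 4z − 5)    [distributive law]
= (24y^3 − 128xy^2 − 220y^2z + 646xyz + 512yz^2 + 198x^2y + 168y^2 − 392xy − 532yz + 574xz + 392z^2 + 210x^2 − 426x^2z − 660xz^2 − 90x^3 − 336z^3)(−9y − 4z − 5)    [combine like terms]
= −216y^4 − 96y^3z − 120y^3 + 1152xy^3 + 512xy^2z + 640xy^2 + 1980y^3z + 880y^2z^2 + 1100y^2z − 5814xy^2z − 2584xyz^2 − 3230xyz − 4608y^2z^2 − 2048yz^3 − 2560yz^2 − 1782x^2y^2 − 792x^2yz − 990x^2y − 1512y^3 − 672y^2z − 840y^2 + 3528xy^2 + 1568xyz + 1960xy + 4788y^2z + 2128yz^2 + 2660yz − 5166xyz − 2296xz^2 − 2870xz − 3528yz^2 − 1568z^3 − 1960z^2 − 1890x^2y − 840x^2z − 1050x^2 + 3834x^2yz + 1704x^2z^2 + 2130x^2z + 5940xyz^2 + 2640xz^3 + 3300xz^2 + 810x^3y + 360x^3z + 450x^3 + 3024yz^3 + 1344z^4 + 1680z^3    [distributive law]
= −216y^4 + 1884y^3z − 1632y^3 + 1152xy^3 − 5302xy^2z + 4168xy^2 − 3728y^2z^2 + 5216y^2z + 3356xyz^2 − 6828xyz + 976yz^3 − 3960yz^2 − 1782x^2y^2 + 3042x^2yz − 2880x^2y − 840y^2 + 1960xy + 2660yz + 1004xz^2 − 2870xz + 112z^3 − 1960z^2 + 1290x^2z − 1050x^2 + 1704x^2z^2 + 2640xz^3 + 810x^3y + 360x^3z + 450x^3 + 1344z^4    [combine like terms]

Applying distributive law to the line above:

(4y^2 − 8yz − 6xy + 28y − 56z − 42x − 12xy + 24xz + 18x^2 − 24yz + 48z^2 + 36xz)(6y − 5x − 7z)(−9y − 4z − 5)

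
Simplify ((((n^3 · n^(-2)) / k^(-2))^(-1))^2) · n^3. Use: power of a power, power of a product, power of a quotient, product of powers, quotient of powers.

k^(-4)n

((((n^3 · n^(-2)) / k^(-2))^(-1))^2) · n^3
= (((n^3 · n^(-2)) / k^(-2))^(-2)) · n^3    [power of a power]
= (((n^3 · n^(-2))^(-2)) / ((k^(-2))^(-2))) · n^3    [power of a quotient]
= ((((n^3)^(-2)) · ((n^(-2))^(-2))) / ((k^(-2))^(-2))) · n^3    [power of a product]
= ((n^(-6) · ((n^(-2))^(-2))) / ((k^(-2))^(-2))) · n^3    [power of a power]
= ((n^(-6) · n^4) / ((k^(-2))^(-2))) · n^3    [power of a power]
= (n^(-2) / ((k^(-2))^(-2))) · n^3    [product of powers]
= (n^(-2) / k^4) · n^3    [power of a power]
= k^(-4)n    [quotient of powers; product of powers]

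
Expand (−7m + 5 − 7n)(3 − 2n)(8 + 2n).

(−7m + 5 − 7n)(3 − 2n)(8 + 2n)
= (−21m + 14mn + 15 − 10n − 21n + 14n^2)(8 + 2n)    [distributive law]
= (−21m + 14mn + 15 − 31n + 14n^2)(8 + 2n)    [combine like terms]
= −168m − 42mn + 112mn + 28mn^2 + 120 + 30n − 248n − 62n^2 + 112n^2 + 28n^3    [distributive law]
= −168m + 70mn + 28mn^2 + 120 − 218n + 50n^2 + 28n^3    [combine like terms]

−168m + 70mn + 28mn^2 + 120 − 218n + 50n^2 + 28n^3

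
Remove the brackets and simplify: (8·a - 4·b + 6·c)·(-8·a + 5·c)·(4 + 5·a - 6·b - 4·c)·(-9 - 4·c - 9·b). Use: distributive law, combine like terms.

2304·a² - 920·a²·c - 2592·a²·b + 2880·a³ + 1280·a³·c + 2880·a³·b - 4120·a²·b·c - 4896·a²·b² - 864·a²·c² + 288·a·c - 1510·a·c² + 1396·a·b·c - 918·a·b·c² + 2388·a·b²·c - 728·a·c³ - 1152·a·b + 576·a·b² + 1728·a·b³ + 720·b·c + 140·b·c² - 360·b²·c + 420·b²·c² - 1080·b³·c + 1480·b·c³ - 1080·c² + 600·c³ + 480·c⁴

(8·a - 4·b + 6·c)·(-8·a + 5·c)·(4 + 5·a - 6·b - 4·c)·(-9 - 4·c - 9·b)
= (-64·a² + 40·a·c + 32·a·b - 20·b·c - 48·a·c + 30·c²)·(4 + 5·a - 6·b - 4·c)·(-9 - 4·c - 9·b)    [distributive law]
= (-64·a² - 8·a·c + 32·a·b - 20·b·c + 30·c²)·(4 + 5·a - 6·b - 4·c)·(-9 - 4·c - 9·b)    [combine like terms]
= (-256·a² - 320·a³ + 384·a²·b + 256·a²·c - 32·a·c - 40·a²·c + 48·a·b·c + 32·a·c² + 128·a·b + 160·a²·b - 192·a·b² - 128·a·b·c - 80·b·c - 100·a·b·c + 120·b²·c + 80·b·c² + 120·c² + 150·a·c² - 180·b·c² - 120·c³)·(-9 - 4·c - 9·b)    [distributive law]
= (-256·a² - 320·a³ + 544·a²·b + 216·a²·c - 32·a·c - 180·a·b·c + 182·a·c² + 128·a·b - 192·a·b² - 80·b·c + 120·b²·c - 100·b·c² + 120·c² - 120·c³)·(-9 - 4·c - 9·b)    [combine like terms]
= 2304·a² + 1024·a²·c + 2304·a²·b + 2880·a³ + 1280·a³·c + 2880·a³·b - 4896·a²·b - 2176·a²·b·c - 4896·a²·b² - 1944·a²·c - 864·a²·c² - 1944·a²·b·c + 288·a·c + 128·a·c² + 288·a·b·c + 1620·a·b·c + 720·a·b·c² + 1620·a·b²·c - 1638·a·c² - 728·a·c³ - 1638·a·b·c² - 1152·a·b - 512·a·b·c - 1152·a·b² + 1728·a·b² + 768·a·b²·c + 1728·a·b³ + 720·b·c + 320·b·c² + 720·b²·c - 1080·b²·c - 480·b²·c² - 1080·b³·c + 900·b·c² + 400·b·c³ + 900·b²·c² - 1080·c² - 480·c³ - 1080·b·c² + 1080·c³ + 480·c⁴ + 1080·b·c³    [distributive law]
= 2304·a² - 920·a²·c - 2592·a²·b + 2880·a³ + 1280·a³·c + 2880·a³·b - 4120·a²·b·c - 4896·a²·b² - 864·a²·c² + 288·a·c - 1510·a·c² + 1396·a·b·c - 918·a·b·c² + 2388·a·b²·c - 728·a·c³ - 1152·a·b + 576·a·b² + 1728·a·b³ + 720·b·c + 140·b·c² - 360·b²·c + 420·b²·c² - 1080·b³·c + 1480·b·c³ - 1080·c² + 600·c³ + 480·c⁴    [combine like terms]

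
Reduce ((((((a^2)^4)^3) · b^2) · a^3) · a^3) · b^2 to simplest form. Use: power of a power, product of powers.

a^30·b^4

((((((a^2)^4)^3) · b^2) · a^3) · a^3) · b^2
= (((((a^2)^12) · b^2) · a^3) · a^3) · b^2    [power of a power]
= (((a^24 · b^2) · a^3) · a^3) · b^2    [power of a power]
= a^30·b^4    [product of powers]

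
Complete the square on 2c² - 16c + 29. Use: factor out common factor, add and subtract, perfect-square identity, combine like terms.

2(c - 4)² - 3

2c² - 16c + 29
= 2(c² - 8c) + 29    [factor out 2 from the c-terms]
= 2(c² - 8c + 16 - 16) + 29    [add and subtract 16 inside the bracket]
= 2(c - 4)² - 32 + 29    [perfect-square identity]
= 2(c - 4)² - 3    [combine constants]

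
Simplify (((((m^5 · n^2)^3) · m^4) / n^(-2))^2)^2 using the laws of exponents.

(((((m^5 · n^2)^3) · m^4) / n^(-2))^2)^2
= ((((m^5 · n^2)^3) · m^4) / n^(-2))^4    [power of a power]
= ((((m^5 · n^2)^3) · m^4)^4) / ((n^(-2))^4)    [power of a quotient]
= ((((m^5 · n^2)^3)^4) · ((m^4)^4)) / ((n^(-2))^4)    [power of a product]
= (((m^5 · n^2)^12) · ((m^4)^4)) / ((n^(-2))^4)    [power of a power]
= ((((m^5)^12) · ((n^2)^12)) · ((m^4)^4)) / ((n^(-2))^4)    [power of a product]
= ((m^60 · ((n^2)^12)) · ((m^4)^4)) / ((n^(-2))^4)    [power of a power]
= ((m^60 · n^24) · ((m^4)^4)) / ((n^(-2))^4)    [power of a power]
= ((m^60 · n^24) · m^16) / ((n^(-2))^4)    [power of a power]
= ((m^60 · n^24) · m^16) / n^(-8)    [power of a power]
= m^76n^32    [quotient of powers; product of powers]

m^76n^32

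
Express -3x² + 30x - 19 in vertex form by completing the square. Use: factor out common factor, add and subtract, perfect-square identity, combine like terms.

-3x² + 30x - 19
= -3(x² - 10x) - 19    [factor out -3 from the x-terms]
= -3(x² - 10x + 25 - 25) - 19    [add and subtract 25 inside the bracket]
= -3(x - 5)² + 75 - 19    [perfect-square identity]
= -3(x - 5)² + 56    [combine constants]

-3(x - 5)² + 56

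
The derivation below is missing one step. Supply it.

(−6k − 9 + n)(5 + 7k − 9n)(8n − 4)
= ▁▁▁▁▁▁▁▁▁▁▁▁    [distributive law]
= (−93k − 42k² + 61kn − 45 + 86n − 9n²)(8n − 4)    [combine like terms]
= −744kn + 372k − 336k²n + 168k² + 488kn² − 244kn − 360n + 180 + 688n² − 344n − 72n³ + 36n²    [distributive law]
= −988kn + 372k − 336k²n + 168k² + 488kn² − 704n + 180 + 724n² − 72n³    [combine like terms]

After distributive law, the bracketed line is:

(−30k − 42k² + 54kn − 45 − 63k + 81n + 5n + 7kn − 9n²)(8n − 4)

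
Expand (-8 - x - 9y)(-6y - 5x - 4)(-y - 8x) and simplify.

(-8 - x - 9y)(-6y - 5x - 4)(-y - 8x)
= (48y + 40x + 32 + 6xy + 5x^2 + 4x + 54y^2 + 45xy + 36y)(-y - 8x)    [distributive law]
= (84y + 44x + 32 + 51xy + 5x^2 + 54y^2)(-y - 8x)    [combine like terms]
= -84y^2 - 672xy - 44xy - 352x^2 - 32y - 256x - 51xy^2 - 408x^2y - 5x^2y - 40x^3 - 54y^3 - 432xy^2    [distributive law]
= -84y^2 - 716xy - 352x^2 - 32y - 256x - 483xy^2 - 413x^2y - 40x^3 - 54y^3    [combine like terms]

-84y^2 - 716xy - 352x^2 - 32y - 256x - 483xy^2 - 413x^2y - 40x^3 - 54y^3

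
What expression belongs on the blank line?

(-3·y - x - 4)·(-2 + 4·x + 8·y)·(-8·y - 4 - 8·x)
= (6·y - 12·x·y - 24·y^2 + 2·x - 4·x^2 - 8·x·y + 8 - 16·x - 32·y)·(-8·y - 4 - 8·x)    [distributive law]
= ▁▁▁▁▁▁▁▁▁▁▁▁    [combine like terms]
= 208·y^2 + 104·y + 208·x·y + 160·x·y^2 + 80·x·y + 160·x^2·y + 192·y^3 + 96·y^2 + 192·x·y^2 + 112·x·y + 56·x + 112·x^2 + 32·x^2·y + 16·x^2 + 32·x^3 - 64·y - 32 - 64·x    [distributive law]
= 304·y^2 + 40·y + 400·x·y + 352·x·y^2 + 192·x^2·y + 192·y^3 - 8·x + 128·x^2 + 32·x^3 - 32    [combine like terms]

By combine like terms:

(-26·y - 20·x·y - 24·y^2 - 14·x - 4·x^2 + 8)·(-8·y - 4 - 8·x)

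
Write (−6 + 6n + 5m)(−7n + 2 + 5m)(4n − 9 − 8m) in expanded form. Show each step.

594n^2 − 534n − 467mn + 108 + 276m − 65m^2 − 168n^3 + 316mn^2 + 140m^2n − 200m^3

(−6 + 6n + 5m)(−7n + 2 + 5m)(4n − 9 − 8m)
= (42n − 12 − 30m − 42n^2 + 12n + 30mn − 35mn + 10m + 25m^2)(4n − 9 − 8m)    [distributive law]
= (54n − 12 − 20m − 42n^2 − 5mn + 25m^2)(4n − 9 − 8m)    [combine like terms]
= 216n^2 − 486n − 432mn − 48n + 108 + 96m − 80mn + 180m + 160m^2 − 168n^3 + 378n^2 + 336mn^2 − 20mn^2 + 45mn + 40m^2n + 100m^2n − 225m^2 − 200m^3    [distributive law]
= 594n^2 − 534n − 467mn + 108 + 276m − 65m^2 − 168n^3 + 316mn^2 + 140m^2n − 200m^3    [combine like terms]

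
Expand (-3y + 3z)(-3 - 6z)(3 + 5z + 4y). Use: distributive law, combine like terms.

27y + 63yz + 36y^2 + 18yz^2 + 72y^2z - 27z - 99z^2 - 90z^3

(-3y + 3z)(-3 - 6z)(3 + 5z + 4y)
= (9y + 18yz - 9z - 18z^2)(3 + 5z + 4y)    [distributive law]
= 27y + 45yz + 36y^2 + 54yz + 90yz^2 + 72y^2z - 27z - 45z^2 - 36yz - 54z^2 - 90z^3 - 72yz^2    [distributive law]
= 27y + 63yz + 36y^2 + 18yz^2 + 72y^2z - 27z - 99z^2 - 90z^3    [combine like terms]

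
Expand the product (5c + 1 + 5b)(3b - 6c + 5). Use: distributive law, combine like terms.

-15bc - 30c² + 19c + 28b + 5 + 15b²

(5c + 1 + 5b)(3b - 6c + 5)
= 15bc - 30c² + 25c + 3b - 6c + 5 + 15b² - 30bc + 25b    [distributive law]
= -15bc - 30c² + 19c + 28b + 5 + 15b²    [combine like terms]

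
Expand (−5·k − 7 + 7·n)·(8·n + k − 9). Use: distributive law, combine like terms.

(−5·k − 7 + 7·n)·(8·n + k − 9)
= −40·k·n − 5·k² + 45·k − 56·n − 7·k + 63 + 56·n² + 7·k·n − 63·n    [distributive law]
= −33·k·n − 5·k² + 38·k − 119·n + 63 + 56·n²    [combine like terms]

−33·k·n − 5·k² + 38·k − 119·n + 63 + 56·n²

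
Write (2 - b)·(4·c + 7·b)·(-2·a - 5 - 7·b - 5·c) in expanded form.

-16·a·c - 40·c - 106·b·c - 40·c^2 - 28·a·b - 70·b - 63·b^2 + 8·a·b·c + 63·b^2·c + 20·b·c^2 + 14·a·b^2 + 49·b^3

(2 - b)·(4·c + 7·b)·(-2·a - 5 - 7·b - 5·c)
= (8·c + 14·b - 4·b·c - 7·b^2)·(-2·a - 5 - 7·b - 5·c)    [distributive law]
= -16·a·c - 40·c - 56·b·c - 40·c^2 - 28·a·b - 70·b - 98·b^2 - 70·b·c + 8·a·b·c + 20·b·c + 28·b^2·c + 20·b·c^2 + 14·a·b^2 + 35·b^2 + 49·b^3 + 35·b^2·c    [distributive law]
= -16·a·c - 40·c - 106·b·c - 40·c^2 - 28·a·b - 70·b - 63·b^2 + 8·a·b·c + 63·b^2·c + 20·b·c^2 + 14·a·b^2 + 49·b^3    [combine like terms]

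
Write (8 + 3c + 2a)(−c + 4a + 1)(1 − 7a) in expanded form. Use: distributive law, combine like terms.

−5c + 45ac − 22a − 230a^2 + 8 − 3c^2 + 21ac^2 − 70a^2c − 56a^3

(8 + 3c + 2a)(−c + 4a + 1)(1 − 7a)
= (−8c + 32a + 8 − 3c^2 + 12ac + 3c − 2ac + 8a^2 + 2a)(1 − 7a)    [distributive law]
= (−5c + 34a + 8 − 3c^2 + 10ac + 8a^2)(1 − 7a)    [combine like terms]
= −5c + 35ac + 34a − 238a^2 + 8 − 56a − 3c^2 + 21ac^2 + 10ac − 70a^2c + 8a^2 − 56a^3    [distributive law]
= −5c + 45ac − 22a − 230a^2 + 8 − 3c^2 + 21ac^2 − 70a^2c − 56a^3    [combine like terms]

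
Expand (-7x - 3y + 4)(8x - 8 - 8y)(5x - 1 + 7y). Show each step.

(-7x - 3y + 4)(8x - 8 - 8y)(5x - 1 + 7y)
= (-56x^2 + 56x + 56xy - 24xy + 24y + 24y^2 + 32x - 32 - 32y)(5x - 1 + 7y)    [distributive law]
= (-56x^2 + 88x + 32xy - 8y + 24y^2 - 32)(5x - 1 + 7y)    [combine like terms]
= -280x^3 + 56x^2 - 392x^2y + 440x^2 - 88x + 616xy + 160x^2y - 32xy + 224xy^2 - 40xy + 8y - 56y^2 + 120xy^2 - 24y^2 + 168y^3 - 160x + 32 - 224y    [distributive law]
= -280x^3 + 496x^2 - 232x^2y - 248x + 544xy + 344xy^2 - 216y - 80y^2 + 168y^3 + 32    [combine like terms]

-280x^3 + 496x^2 - 232x^2y - 248x + 544xy + 344xy^2 - 216y - 80y^2 + 168y^3 + 32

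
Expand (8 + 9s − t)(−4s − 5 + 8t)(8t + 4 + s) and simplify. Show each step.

(8 + 9s − t)(−4s − 5 + 8t)(8t + 4 + s)
= (−32s − 40 + 64t − 36s^2 − 45s + 72st + 4st + 5t − 8t^2)(8t + 4 + s)    [distributive law]
= (−77s − 40 + 69t − 36s^2 + 76st − 8t^2)(8t + 4 + s)    [combine like terms]
= −616st − 308s − 77s^2 − 320t − 160 − 40s + 552t^2 + 276t + 69st − 288s^2t − 144s^2 − 36s^3 + 608st^2 + 304st + 76s^2t − 64t^3 − 32t^2 − 8st^2    [distributive law]
= −243st − 348s − 221s^2 − 44t − 160 + 520t^2 − 212s^2t − 36s^3 + 600st^2 − 64t^3    [combine like terms]

−243st − 348s − 221s^2 − 44t − 160 + 520t^2 − 212s^2t − 36s^3 + 600st^2 − 64t^3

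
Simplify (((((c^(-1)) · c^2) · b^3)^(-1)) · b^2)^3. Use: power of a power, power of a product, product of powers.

(((((c^(-1)) · c^2) · b^3)^(-1)) · b^2)^3
= (((((c^(-1)) · c^2) · b^3)^(-1))^3) · ((b^2)^3)    [power of a product]
= ((((c^(-1)) · c^2) · b^3)^(-3)) · ((b^2)^3)    [power of a power]
= ((((c^(-1)) · c^2)^(-3)) · ((b^3)^(-3))) · ((b^2)^3)    [power of a product]
= ((((c^(-1))^(-3)) · ((c^2)^(-3))) · ((b^3)^(-3))) · ((b^2)^3)    [power of a product]
= (((c^3) · ((c^2)^(-3))) · ((b^3)^(-3))) · ((b^2)^3)    [power of a power]
= ((c^3 · c^(-6)) · ((b^3)^(-3))) · ((b^2)^3)    [power of a power]
= (c^(-3) · ((b^3)^(-3))) · ((b^2)^3)    [product of powers]
= (c^(-3) · b^(-9)) · ((b^2)^3)    [power of a power]
= (c^(-3) · b^(-9)) · b^6    [power of a power]
= b^(-3)·c^(-3)    [product of powers]

b^(-3)·c^(-3)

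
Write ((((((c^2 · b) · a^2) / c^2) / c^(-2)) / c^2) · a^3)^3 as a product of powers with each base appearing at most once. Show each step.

a^15b^3

((((((c^2 · b) · a^2) / c^2) / c^(-2)) / c^2) · a^3)^3
= ((((((c^2 · b) · a^2) / c^2) / c^(-2)) / c^2)^3) · ((a^3)^3)    [power of a product]
= ((((((c^2 · b) · a^2) / c^2) / c^(-2))^3) / ((c^2)^3)) · ((a^3)^3)    [power of a quotient]
= ((((((c^2 · b) · a^2) / c^2)^3) / ((c^(-2))^3)) / ((c^2)^3)) · ((a^3)^3)    [power of a quotient]
= ((((((c^2 · b) · a^2)^3) / ((c^2)^3)) / ((c^(-2))^3)) / ((c^2)^3)) · ((a^3)^3)    [power of a quotient]
= ((((((c^2 · b)^3) · ((a^2)^3)) / ((c^2)^3)) / ((c^(-2))^3)) / ((c^2)^3)) · ((a^3)^3)    [power of a product]
= (((((((c^2)^3) · (b^3)) · ((a^2)^3)) / ((c^2)^3)) / ((c^(-2))^3)) / ((c^2)^3)) · ((a^3)^3)    [power of a product]
= (((((c^6 · (b^3)) · ((a^2)^3)) / ((c^2)^3)) / ((c^(-2))^3)) / ((c^2)^3)) · ((a^3)^3)    [power of a power]
= (((((c^6 · b^3) · a^6) / ((c^2)^3)) / ((c^(-2))^3)) / ((c^2)^3)) · ((a^3)^3)    [power of a power]
= (((((c^6 · b^3) · a^6) / c^6) / ((c^(-2))^3)) / ((c^2)^3)) · ((a^3)^3)    [power of a power]
= (((((c^6 · b^3) · a^6) / c^6) / c^(-6)) / ((c^2)^3)) · ((a^3)^3)    [power of a power]
= (((((c^6 · b^3) · a^6) / c^6) / c^(-6)) / c^6) · ((a^3)^3)    [power of a power]
= (((((c^6 · b^3) · a^6) / c^6) / c^(-6)) / c^6) · a^9    [power of a power]
= a^15b^3    [quotient of powers; product of powers]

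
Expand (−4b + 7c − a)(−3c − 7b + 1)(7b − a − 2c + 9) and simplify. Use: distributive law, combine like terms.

−315b^2c + 44abc − 73bc^2 − 276bc + 196b^3 + 21ab^2 + 224b^2 + 60ab − 36b + 15ac^2 + 42c^3 − 203c^2 + 22ac + 63c − 3a^2c − 7a^2b + a^2 − 9a

(−4b + 7c − a)(−3c − 7b + 1)(7b − a − 2c + 9)
= (12bc + 28b^2 − 4b − 21c^2 − 49bc + 7c + 3ac + 7ab − a)(7b − a − 2c + 9)    [distributive law]
= (−37bc + 28b^2 − 4b − 21c^2 + 7c + 3ac + 7ab − a)(7b − a − 2c + 9)    [combine like terms]
= −259b^2c + 37abc + 74bc^2 − 333bc + 196b^3 − 28ab^2 − 56b^2c + 252b^2 − 28b^2 + 4ab + 8bc − 36b − 147bc^2 + 21ac^2 + 42c^3 − 189c^2 + 49bc − 7ac − 14c^2 + 63c + 21abc − 3a^2c − 6ac^2 + 27ac + 49ab^2 − 7a^2b − 14abc + 63ab − 7ab + a^2 + 2ac − 9a    [distributive law]
= −315b^2c + 44abc − 73bc^2 − 276bc + 196b^3 + 21ab^2 + 224b^2 + 60ab − 36b + 15ac^2 + 42c^3 − 203c^2 + 22ac + 63c − 3a^2c − 7a^2b + a^2 − 9a    [combine like terms]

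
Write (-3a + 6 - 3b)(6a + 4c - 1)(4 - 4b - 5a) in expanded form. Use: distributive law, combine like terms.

(-3a + 6 - 3b)(6a + 4c - 1)(4 - 4b - 5a)
= (-18a^2 - 12ac + 3a + 36a + 24c - 6 - 18ab - 12bc + 3b)(4 - 4b - 5a)    [distributive law]
= (-18a^2 - 12ac + 39a + 24c - 6 - 18ab - 12bc + 3b)(4 - 4b - 5a)    [combine like terms]
= -72a^2 + 72a^2b + 90a^3 - 48ac + 48abc + 60a^2c + 156a - 156ab - 195a^2 + 96c - 96bc - 120ac - 24 + 24b + 30a - 72ab + 72ab^2 + 90a^2b - 48bc + 48b^2c + 60abc + 12b - 12b^2 - 15ab    [distributive law]
= -267a^2 + 162a^2b + 90a^3 - 168ac + 108abc + 60a^2c + 186a - 243ab + 96c - 144bc - 24 + 36b + 72ab^2 + 48b^2c - 12b^2    [combine like terms]

-267a^2 + 162a^2b + 90a^3 - 168ac + 108abc + 60a^2c + 186a - 243ab + 96c - 144bc - 24 + 36b + 72ab^2 + 48b^2c - 12b^2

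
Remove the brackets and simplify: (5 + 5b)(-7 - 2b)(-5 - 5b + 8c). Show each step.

175 + 400b - 280c + 275b^2 - 360bc + 50b^3 - 80b^2c

(5 + 5b)(-7 - 2b)(-5 - 5b + 8c)
= (-35 - 10b - 35b - 10b^2)(-5 - 5b + 8c)    [distributive law]
= (-35 - 45b - 10b^2)(-5 - 5b + 8c)    [combine like terms]
= 175 + 175b - 280c + 225b + 225b^2 - 360bc + 50b^2 + 50b^3 - 80b^2c    [distributive law]
= 175 + 400b - 280c + 275b^2 - 360bc + 50b^3 - 80b^2c    [combine like terms]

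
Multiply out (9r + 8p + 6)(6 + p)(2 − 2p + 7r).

360r + 288pr + 378r^2 + 38p^2r + 63pr^2 + 36p − 92p^2 − 16p^3 + 72

(9r + 8p + 6)(6 + p)(2 − 2p + 7r)
= (54r + 9pr + 48p + 8p^2 + 36 + 6p)(2 − 2p + 7r)    [distributive law]
= (54r + 9pr + 54p + 8p^2 + 36)(2 − 2p + 7r)    [combine like terms]
= 108r − 108pr + 378r^2 + 18pr − 18p^2r + 63pr^2 + 108p − 108p^2 + 378pr + 16p^2 − 16p^3 + 56p^2r + 72 − 72p + 252r    [distributive law]
= 360r + 288pr + 378r^2 + 38p^2r + 63pr^2 + 36p − 92p^2 − 16p^3 + 72    [combine like terms]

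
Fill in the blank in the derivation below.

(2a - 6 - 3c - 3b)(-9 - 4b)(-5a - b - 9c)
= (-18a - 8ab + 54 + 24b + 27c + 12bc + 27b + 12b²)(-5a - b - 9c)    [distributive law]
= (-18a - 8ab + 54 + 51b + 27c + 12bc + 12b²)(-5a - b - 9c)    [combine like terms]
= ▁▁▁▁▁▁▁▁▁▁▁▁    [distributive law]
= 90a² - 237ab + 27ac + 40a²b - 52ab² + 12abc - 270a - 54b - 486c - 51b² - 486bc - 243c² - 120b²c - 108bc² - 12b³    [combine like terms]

After distributive law, the bracketed line is:

90a² + 18ab + 162ac + 40a²b + 8ab² + 72abc - 270a - 54b - 486c - 255ab - 51b² - 459bc - 135ac - 27bc - 243c² - 60abc - 12b²c - 108bc² - 60ab² - 12b³ - 108b²c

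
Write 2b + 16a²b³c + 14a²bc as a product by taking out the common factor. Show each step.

2b + 16a²b³c + 14a²bc
= 2(b + 8a²b³c + 7a²bc)    [factor out 2]
= 2b(1 + 8a²b²c + 7a²c)    [factor out b]

2b(1 + 8a²b²c + 7a²c)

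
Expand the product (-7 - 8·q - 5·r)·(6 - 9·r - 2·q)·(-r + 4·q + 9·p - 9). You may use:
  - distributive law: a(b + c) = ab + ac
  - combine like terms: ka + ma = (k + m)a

(-7 - 8·q - 5·r)·(6 - 9·r - 2·q)·(-r + 4·q + 9·p - 9)
= (-42 + 63·r + 14·q - 48·q + 72·q·r + 16·q^2 - 30·r + 45·r^2 + 10·q·r)·(-r + 4·q + 9·p - 9)    [distributive law]
= (-42 + 33·r - 34·q + 82·q·r + 16·q^2 + 45·r^2)·(-r + 4·q + 9·p - 9)    [combine like terms]
= 42·r - 168·q - 378·p + 378 - 33·r^2 + 132·q·r + 297·p·r - 297·r + 34·q·r - 136·q^2 - 306·p·q + 306·q - 82·q·r^2 + 328·q^2·r + 738·p·q·r - 738·q·r - 16·q^2·r + 64·q^3 + 144·p·q^2 - 144·q^2 - 45·r^3 + 180·q·r^2 + 405·p·r^2 - 405·r^2    [distributive law]
= -255·r + 138·q - 378·p + 378 - 438·r^2 - 572·q·r + 297·p·r - 280·q^2 - 306·p·q + 98·q·r^2 + 312·q^2·r + 738·p·q·r + 64·q^3 + 144·p·q^2 - 45·r^3 + 405·p·r^2    [combine like terms]

-255·r + 138·q - 378·p + 378 - 438·r^2 - 572·q·r + 297·p·r - 280·q^2 - 306·p·q + 98·q·r^2 + 312·q^2·r + 738·p·q·r + 64·q^3 + 144·p·q^2 - 45·r^3 + 405·p·r^2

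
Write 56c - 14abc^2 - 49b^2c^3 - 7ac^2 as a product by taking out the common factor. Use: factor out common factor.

56c - 14abc^2 - 49b^2c^3 - 7ac^2
= 7(8c - 2abc^2 - 7b^2c^3 - ac^2)    [factor out 7]
= 7c(8 - 2abc - 7b^2c^2 - ac)    [factor out c]

7c(8 - 2abc - 7b^2c^2 - ac)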